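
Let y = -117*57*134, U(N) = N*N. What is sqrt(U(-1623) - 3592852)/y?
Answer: -I*sqrt(958723)/893646 ≈ -0.0010957*I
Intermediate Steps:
U(N) = N**2
y = -893646 (y = -6669*134 = -893646)
sqrt(U(-1623) - 3592852)/y = sqrt((-1623)**2 - 3592852)/(-893646) = sqrt(2634129 - 3592852)*(-1/893646) = sqrt(-958723)*(-1/893646) = (I*sqrt(958723))*(-1/893646) = -I*sqrt(958723)/893646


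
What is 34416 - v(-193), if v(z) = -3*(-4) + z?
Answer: 34597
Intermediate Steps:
v(z) = 12 + z
34416 - v(-193) = 34416 - (12 - 193) = 34416 - 1*(-181) = 34416 + 181 = 34597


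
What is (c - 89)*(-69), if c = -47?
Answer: 9384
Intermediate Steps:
(c - 89)*(-69) = (-47 - 89)*(-69) = -136*(-69) = 9384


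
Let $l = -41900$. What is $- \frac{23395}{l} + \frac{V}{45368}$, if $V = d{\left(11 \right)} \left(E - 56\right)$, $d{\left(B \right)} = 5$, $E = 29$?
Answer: $\frac{52786393}{95045960} \approx 0.55538$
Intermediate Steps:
$V = -135$ ($V = 5 \left(29 - 56\right) = 5 \left(-27\right) = -135$)
$- \frac{23395}{l} + \frac{V}{45368} = - \frac{23395}{-41900} - \frac{135}{45368} = \left(-23395\right) \left(- \frac{1}{41900}\right) - \frac{135}{45368} = \frac{4679}{8380} - \frac{135}{45368} = \frac{52786393}{95045960}$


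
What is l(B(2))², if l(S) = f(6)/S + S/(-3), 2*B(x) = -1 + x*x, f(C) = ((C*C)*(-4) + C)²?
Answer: 644702881/4 ≈ 1.6118e+8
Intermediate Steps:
f(C) = (C - 4*C²)² (f(C) = (C²*(-4) + C)² = (-4*C² + C)² = (C - 4*C²)²)
B(x) = -½ + x²/2 (B(x) = (-1 + x*x)/2 = (-1 + x²)/2 = -½ + x²/2)
l(S) = 19044/S - S/3 (l(S) = (6²*(-1 + 4*6)²)/S + S/(-3) = (36*(-1 + 24)²)/S + S*(-⅓) = (36*23²)/S - S/3 = (36*529)/S - S/3 = 19044/S - S/3)
l(B(2))² = (19044/(-½ + (½)*2²) - (-½ + (½)*2²)/3)² = (19044/(-½ + (½)*4) - (-½ + (½)*4)/3)² = (19044/(-½ + 2) - (-½ + 2)/3)² = (19044/(3/2) - ⅓*3/2)² = (19044*(⅔) - ½)² = (12696 - ½)² = (25391/2)² = 644702881/4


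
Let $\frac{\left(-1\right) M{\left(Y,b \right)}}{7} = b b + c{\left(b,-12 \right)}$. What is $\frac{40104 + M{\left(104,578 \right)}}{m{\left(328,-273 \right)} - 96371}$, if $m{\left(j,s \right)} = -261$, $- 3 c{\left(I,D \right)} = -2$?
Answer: $\frac{3447733}{144948} \approx 23.786$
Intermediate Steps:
$c{\left(I,D \right)} = \frac{2}{3}$ ($c{\left(I,D \right)} = \left(- \frac{1}{3}\right) \left(-2\right) = \frac{2}{3}$)
$M{\left(Y,b \right)} = - \frac{14}{3} - 7 b^{2}$ ($M{\left(Y,b \right)} = - 7 \left(b b + \frac{2}{3}\right) = - 7 \left(b^{2} + \frac{2}{3}\right) = - 7 \left(\frac{2}{3} + b^{2}\right) = - \frac{14}{3} - 7 b^{2}$)
$\frac{40104 + M{\left(104,578 \right)}}{m{\left(328,-273 \right)} - 96371} = \frac{40104 - \left(\frac{14}{3} + 7 \cdot 578^{2}\right)}{-261 - 96371} = \frac{40104 - \frac{7015778}{3}}{-96632} = \left(40104 - \frac{7015778}{3}\right) \left(- \frac{1}{96632}\right) = \left(- \frac{6895466}{3}\right) \left(- \frac{1}{96632}\right) = \frac{3447733}{144948}$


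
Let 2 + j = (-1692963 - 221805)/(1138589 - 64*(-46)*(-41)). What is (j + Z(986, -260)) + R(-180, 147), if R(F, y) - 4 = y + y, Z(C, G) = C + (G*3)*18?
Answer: -4329363866/339295 ≈ -12760.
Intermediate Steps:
Z(C, G) = C + 54*G (Z(C, G) = C + (3*G)*18 = C + 54*G)
j = -1316846/339295 (j = -2 + (-1692963 - 221805)/(1138589 - 64*(-46)*(-41)) = -2 - 1914768/(1138589 + 2944*(-41)) = -2 - 1914768/(1138589 - 120704) = -2 - 1914768/1017885 = -2 - 1914768*1/1017885 = -2 - 638256/339295 = -1316846/339295 ≈ -3.8811)
R(F, y) = 4 + 2*y (R(F, y) = 4 + (y + y) = 4 + 2*y)
(j + Z(986, -260)) + R(-180, 147) = (-1316846/339295 + (986 + 54*(-260))) + (4 + 2*147) = (-1316846/339295 + (986 - 14040)) + (4 + 294) = (-1316846/339295 - 13054) + 298 = -4430473776/339295 + 298 = -4329363866/339295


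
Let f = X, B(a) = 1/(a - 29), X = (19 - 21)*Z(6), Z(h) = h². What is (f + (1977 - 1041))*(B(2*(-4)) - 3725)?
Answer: -119081664/37 ≈ -3.2184e+6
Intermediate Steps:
X = -72 (X = (19 - 21)*6² = -2*36 = -72)
B(a) = 1/(-29 + a)
f = -72
(f + (1977 - 1041))*(B(2*(-4)) - 3725) = (-72 + (1977 - 1041))*(1/(-29 + 2*(-4)) - 3725) = (-72 + 936)*(1/(-29 - 8) - 3725) = 864*(1/(-37) - 3725) = 864*(-1/37 - 3725) = 864*(-137826/37) = -119081664/37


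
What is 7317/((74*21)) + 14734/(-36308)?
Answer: 10115375/2350943 ≈ 4.3027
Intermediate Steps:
7317/((74*21)) + 14734/(-36308) = 7317/1554 + 14734*(-1/36308) = 7317*(1/1554) - 7367/18154 = 2439/518 - 7367/18154 = 10115375/2350943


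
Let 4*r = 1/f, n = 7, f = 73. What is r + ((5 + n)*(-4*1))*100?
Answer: -1401599/292 ≈ -4800.0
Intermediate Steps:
r = 1/292 (r = (¼)/73 = (¼)*(1/73) = 1/292 ≈ 0.0034247)
r + ((5 + n)*(-4*1))*100 = 1/292 + ((5 + 7)*(-4*1))*100 = 1/292 + (12*(-4))*100 = 1/292 - 48*100 = 1/292 - 4800 = -1401599/292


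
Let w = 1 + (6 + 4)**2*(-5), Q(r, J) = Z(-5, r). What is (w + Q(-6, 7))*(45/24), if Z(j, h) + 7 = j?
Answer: -7665/8 ≈ -958.13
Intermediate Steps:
Z(j, h) = -7 + j
Q(r, J) = -12 (Q(r, J) = -7 - 5 = -12)
w = -499 (w = 1 + 10**2*(-5) = 1 + 100*(-5) = 1 - 500 = -499)
(w + Q(-6, 7))*(45/24) = (-499 - 12)*(45/24) = -22995/24 = -511*15/8 = -7665/8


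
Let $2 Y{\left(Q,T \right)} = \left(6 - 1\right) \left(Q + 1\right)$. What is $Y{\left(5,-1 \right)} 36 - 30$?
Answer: $510$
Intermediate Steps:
$Y{\left(Q,T \right)} = \frac{5}{2} + \frac{5 Q}{2}$ ($Y{\left(Q,T \right)} = \frac{\left(6 - 1\right) \left(Q + 1\right)}{2} = \frac{5 \left(1 + Q\right)}{2} = \frac{5 + 5 Q}{2} = \frac{5}{2} + \frac{5 Q}{2}$)
$Y{\left(5,-1 \right)} 36 - 30 = \left(\frac{5}{2} + \frac{5}{2} \cdot 5\right) 36 - 30 = \left(\frac{5}{2} + \frac{25}{2}\right) 36 - 30 = 15 \cdot 36 - 30 = 540 - 30 = 510$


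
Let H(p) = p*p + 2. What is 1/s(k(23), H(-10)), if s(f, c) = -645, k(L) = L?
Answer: -1/645 ≈ -0.0015504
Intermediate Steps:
H(p) = 2 + p² (H(p) = p² + 2 = 2 + p²)
1/s(k(23), H(-10)) = 1/(-645) = -1/645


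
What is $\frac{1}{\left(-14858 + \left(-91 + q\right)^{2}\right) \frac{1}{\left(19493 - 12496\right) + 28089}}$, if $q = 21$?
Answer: $- \frac{17543}{4979} \approx -3.5234$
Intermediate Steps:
$\frac{1}{\left(-14858 + \left(-91 + q\right)^{2}\right) \frac{1}{\left(19493 - 12496\right) + 28089}} = \frac{1}{\left(-14858 + \left(-91 + 21\right)^{2}\right) \frac{1}{\left(19493 - 12496\right) + 28089}} = \frac{1}{\left(-14858 + \left(-70\right)^{2}\right) \frac{1}{6997 + 28089}} = \frac{1}{\left(-14858 + 4900\right) \frac{1}{35086}} = \frac{1}{\left(-9958\right) \frac{1}{35086}} = \frac{1}{- \frac{4979}{17543}} = - \frac{17543}{4979}$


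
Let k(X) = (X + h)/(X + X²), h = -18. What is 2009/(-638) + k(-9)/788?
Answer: -6333325/2010976 ≈ -3.1494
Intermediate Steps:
k(X) = (-18 + X)/(X + X²) (k(X) = (X - 18)/(X + X²) = (-18 + X)/(X + X²))
2009/(-638) + k(-9)/788 = 2009/(-638) + ((-18 - 9)/((-9)*(1 - 9)))/788 = 2009*(-1/638) - ⅑*(-27)/(-8)*(1/788) = -2009/638 - ⅑*(-⅛)*(-27)*(1/788) = -2009/638 - 3/8*1/788 = -2009/638 - 3/6304 = -6333325/2010976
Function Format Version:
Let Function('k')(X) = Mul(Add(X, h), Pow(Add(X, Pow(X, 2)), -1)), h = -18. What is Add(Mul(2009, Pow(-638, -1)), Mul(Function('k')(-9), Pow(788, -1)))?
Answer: Rational(-6333325, 2010976) ≈ -3.1494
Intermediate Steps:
Function('k')(X) = Mul(Pow(Add(X, Pow(X, 2)), -1), Add(-18, X)) (Function('k')(X) = Mul(Add(X, -18), Pow(Add(X, Pow(X, 2)), -1)) = Mul(Add(-18, X), Pow(Add(X, Pow(X, 2)), -1)) = Mul(Pow(Add(X, Pow(X, 2)), -1), Add(-18, X)))
Add(Mul(2009, Pow(-638, -1)), Mul(Function('k')(-9), Pow(788, -1))) = Add(Mul(2009, Pow(-638, -1)), Mul(Mul(Pow(-9, -1), Pow(Add(1, -9), -1), Add(-18, -9)), Pow(788, -1))) = Add(Mul(2009, Rational(-1, 638)), Mul(Mul(Rational(-1, 9), Pow(-8, -1), -27), Rational(1, 788))) = Add(Rational(-2009, 638), Mul(Mul(Rational(-1, 9), Rational(-1, 8), -27), Rational(1, 788))) = Add(Rational(-2009, 638), Mul(Rational(-3, 8), Rational(1, 788))) = Add(Rational(-2009, 638), Rational(-3, 6304)) = Rational(-6333325, 2010976)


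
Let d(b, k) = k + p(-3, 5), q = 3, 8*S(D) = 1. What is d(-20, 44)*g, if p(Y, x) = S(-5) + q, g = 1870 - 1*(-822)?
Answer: 253721/2 ≈ 1.2686e+5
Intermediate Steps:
S(D) = ⅛ (S(D) = (⅛)*1 = ⅛)
g = 2692 (g = 1870 + 822 = 2692)
p(Y, x) = 25/8 (p(Y, x) = ⅛ + 3 = 25/8)
d(b, k) = 25/8 + k (d(b, k) = k + 25/8 = 25/8 + k)
d(-20, 44)*g = (25/8 + 44)*2692 = (377/8)*2692 = 253721/2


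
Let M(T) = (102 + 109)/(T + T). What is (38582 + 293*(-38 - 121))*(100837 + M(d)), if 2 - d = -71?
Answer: -117852916065/146 ≈ -8.0721e+8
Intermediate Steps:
d = 73 (d = 2 - 1*(-71) = 2 + 71 = 73)
M(T) = 211/(2*T) (M(T) = 211/((2*T)) = 211*(1/(2*T)) = 211/(2*T))
(38582 + 293*(-38 - 121))*(100837 + M(d)) = (38582 + 293*(-38 - 121))*(100837 + (211/2)/73) = (38582 + 293*(-159))*(100837 + (211/2)*(1/73)) = (38582 - 46587)*(100837 + 211/146) = -8005*14722413/146 = -117852916065/146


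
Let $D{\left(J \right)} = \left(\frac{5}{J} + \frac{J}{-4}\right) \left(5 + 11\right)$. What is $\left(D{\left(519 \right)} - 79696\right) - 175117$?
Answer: $- \frac{133325311}{519} \approx -2.5689 \cdot 10^{5}$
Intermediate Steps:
$D{\left(J \right)} = - 4 J + \frac{80}{J}$ ($D{\left(J \right)} = \left(\frac{5}{J} + J \left(- \frac{1}{4}\right)\right) 16 = \left(\frac{5}{J} - \frac{J}{4}\right) 16 = - 4 J + \frac{80}{J}$)
$\left(D{\left(519 \right)} - 79696\right) - 175117 = \left(\left(\left(-4\right) 519 + \frac{80}{519}\right) - 79696\right) - 175117 = \left(\left(-2076 + 80 \cdot \frac{1}{519}\right) - 79696\right) - 175117 = \left(\left(-2076 + \frac{80}{519}\right) - 79696\right) - 175117 = \left(- \frac{1077364}{519} - 79696\right) - 175117 = - \frac{42439588}{519} - 175117 = - \frac{133325311}{519}$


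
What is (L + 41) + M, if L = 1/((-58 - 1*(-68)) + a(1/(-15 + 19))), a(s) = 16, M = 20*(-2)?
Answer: 27/26 ≈ 1.0385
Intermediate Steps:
M = -40
L = 1/26 (L = 1/((-58 - 1*(-68)) + 16) = 1/((-58 + 68) + 16) = 1/(10 + 16) = 1/26 ≈ 0.038462)
(L + 41) + M = (1/26 + 41) - 40 = 1067/26 - 40 = 27/26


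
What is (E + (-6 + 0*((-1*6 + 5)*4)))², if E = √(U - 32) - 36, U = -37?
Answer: (42 - I*√69)² ≈ 1695.0 - 697.76*I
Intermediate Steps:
E = -36 + I*√69 (E = √(-37 - 32) - 36 = √(-69) - 36 = I*√69 - 36 = -36 + I*√69 ≈ -36.0 + 8.3066*I)
(E + (-6 + 0*((-1*6 + 5)*4)))² = ((-36 + I*√69) + (-6 + 0*((-1*6 + 5)*4)))² = ((-36 + I*√69) + (-6 + 0*((-6 + 5)*4)))² = ((-36 + I*√69) + (-6 + 0*(-1*4)))² = ((-36 + I*√69) + (-6 + 0*(-4)))² = ((-36 + I*√69) + (-6 + 0))² = ((-36 + I*√69) - 6)² = (-42 + I*√69)²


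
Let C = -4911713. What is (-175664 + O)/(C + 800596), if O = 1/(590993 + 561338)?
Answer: 202423072783/4737367563727 ≈ 0.042729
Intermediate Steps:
O = 1/1152331 ≈ 8.6781e-7
(-175664 + O)/(C + 800596) = (-175664 + 1/1152331)/(-4911713 + 800596) = -202423072783/1152331/(-4111117) = -202423072783/1152331*(-1/4111117) = 202423072783/4737367563727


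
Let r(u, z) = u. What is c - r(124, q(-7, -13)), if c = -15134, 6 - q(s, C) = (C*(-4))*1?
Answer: -15258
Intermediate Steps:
q(s, C) = 6 + 4*C (q(s, C) = 6 - C*(-4) = 6 - (-4*C) = 6 - (-4)*C = 6 + 4*C)
c - r(124, q(-7, -13)) = -15134 - 1*124 = -15134 - 124 = -15258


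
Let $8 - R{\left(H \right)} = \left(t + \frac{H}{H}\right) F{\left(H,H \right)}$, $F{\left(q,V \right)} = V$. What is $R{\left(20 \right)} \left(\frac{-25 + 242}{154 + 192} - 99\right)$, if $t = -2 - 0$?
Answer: $- \frac{476518}{173} \approx -2754.4$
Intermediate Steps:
$t = -2$ ($t = -2 + \left(-1 + 1\right) = -2 + 0 = -2$)
$R{\left(H \right)} = 8 + H$ ($R{\left(H \right)} = 8 - \left(-2 + \frac{H}{H}\right) H = 8 - \left(-2 + 1\right) H = 8 - - H = 8 + H$)
$R{\left(20 \right)} \left(\frac{-25 + 242}{154 + 192} - 99\right) = \left(8 + 20\right) \left(\frac{-25 + 242}{154 + 192} - 99\right) = 28 \left(\frac{217}{346} - 99\right) = 28 \left(- \frac{34037}{346}\right) = - \frac{476518}{173}$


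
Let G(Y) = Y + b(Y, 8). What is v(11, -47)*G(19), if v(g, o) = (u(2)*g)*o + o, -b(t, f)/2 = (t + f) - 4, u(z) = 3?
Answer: 43146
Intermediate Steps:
b(t, f) = 8 - 2*f - 2*t (b(t, f) = -2*((t + f) - 4) = -2*((f + t) - 4) = -2*(-4 + f + t) = 8 - 2*f - 2*t)
v(g, o) = o + 3*g*o (v(g, o) = (3*g)*o + o = 3*g*o + o = o + 3*g*o)
G(Y) = -8 - Y (G(Y) = Y + (8 - 2*8 - 2*Y) = Y + (8 - 16 - 2*Y) = Y + (-8 - 2*Y) = -8 - Y)
v(11, -47)*G(19) = (-47*(1 + 3*11))*(-8 - 1*19) = (-47*(1 + 33))*(-8 - 19) = -47*34*(-27) = -1598*(-27) = 43146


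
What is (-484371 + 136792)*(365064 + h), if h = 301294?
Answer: -231612047282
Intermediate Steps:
(-484371 + 136792)*(365064 + h) = (-484371 + 136792)*(365064 + 301294) = -347579*666358 = -231612047282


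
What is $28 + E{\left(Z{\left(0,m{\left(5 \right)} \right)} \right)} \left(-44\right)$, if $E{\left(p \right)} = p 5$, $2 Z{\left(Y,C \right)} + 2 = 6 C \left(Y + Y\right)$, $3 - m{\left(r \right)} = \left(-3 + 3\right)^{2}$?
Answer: $248$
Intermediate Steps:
$m{\left(r \right)} = 3$ ($m{\left(r \right)} = 3 - \left(-3 + 3\right)^{2} = 3 - 0^{2} = 3 - 0 = 3 + 0 = 3$)
$Z{\left(Y,C \right)} = -1 + 6 C Y$ ($Z{\left(Y,C \right)} = -1 + \frac{6 C \left(Y + Y\right)}{2} = -1 + \frac{6 C 2 Y}{2} = -1 + \frac{12 C Y}{2} = -1 + 6 C Y$)
$E{\left(p \right)} = 5 p$
$28 + E{\left(Z{\left(0,m{\left(5 \right)} \right)} \right)} \left(-44\right) = 28 + 5 \left(-1 + 6 \cdot 3 \cdot 0\right) \left(-44\right) = 28 + 5 \left(-1 + 0\right) \left(-44\right) = 28 + 5 \left(-1\right) \left(-44\right) = 28 - -220 = 28 + 220 = 248$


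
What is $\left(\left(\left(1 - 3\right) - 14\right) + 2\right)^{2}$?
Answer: $196$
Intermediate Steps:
$\left(\left(\left(1 - 3\right) - 14\right) + 2\right)^{2} = \left(\left(-2 - 14\right) + 2\right)^{2} = \left(-16 + 2\right)^{2} = \left(-14\right)^{2} = 196$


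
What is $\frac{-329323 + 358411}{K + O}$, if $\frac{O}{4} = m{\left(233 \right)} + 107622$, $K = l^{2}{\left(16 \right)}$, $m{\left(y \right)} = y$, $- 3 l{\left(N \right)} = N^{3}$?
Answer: $\frac{65448}{5164999} \approx 0.012671$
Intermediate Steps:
$l{\left(N \right)} = - \frac{N^{3}}{3}$
$K = \frac{16777216}{9}$ ($K = \left(- \frac{16^{3}}{3}\right)^{2} = \left(\left(- \frac{1}{3}\right) 4096\right)^{2} = \left(- \frac{4096}{3}\right)^{2} = \frac{16777216}{9} \approx 1.8641 \cdot 10^{6}$)
$O = 431420$ ($O = 4 \left(233 + 107622\right) = 4 \cdot 107855 = 431420$)
$\frac{-329323 + 358411}{K + O} = \frac{-329323 + 358411}{\frac{16777216}{9} + 431420} = \frac{29088}{\frac{20659996}{9}} = 29088 \cdot \frac{9}{20659996} = \frac{65448}{5164999}$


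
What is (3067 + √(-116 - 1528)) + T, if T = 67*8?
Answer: 3603 + 2*I*√411 ≈ 3603.0 + 40.546*I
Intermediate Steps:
T = 536
(3067 + √(-116 - 1528)) + T = (3067 + √(-116 - 1528)) + 536 = (3067 + √(-1644)) + 536 = (3067 + 2*I*√411) + 536 = 3603 + 2*I*√411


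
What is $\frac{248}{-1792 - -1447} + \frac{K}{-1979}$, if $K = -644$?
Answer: $- \frac{268612}{682755} \approx -0.39342$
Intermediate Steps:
$\frac{248}{-1792 - -1447} + \frac{K}{-1979} = \frac{248}{-1792 - -1447} - \frac{644}{-1979} = \frac{248}{-1792 + 1447} - - \frac{644}{1979} = \frac{248}{-345} + \frac{644}{1979} = 248 \left(- \frac{1}{345}\right) + \frac{644}{1979} = - \frac{248}{345} + \frac{644}{1979} = - \frac{268612}{682755}$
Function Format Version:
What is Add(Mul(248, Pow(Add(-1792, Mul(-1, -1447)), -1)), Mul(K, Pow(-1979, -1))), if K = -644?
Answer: Rational(-268612, 682755) ≈ -0.39342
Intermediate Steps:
Add(Mul(248, Pow(Add(-1792, Mul(-1, -1447)), -1)), Mul(K, Pow(-1979, -1))) = Add(Mul(248, Pow(Add(-1792, Mul(-1, -1447)), -1)), Mul(-644, Pow(-1979, -1))) = Add(Mul(248, Pow(Add(-1792, 1447), -1)), Mul(-644, Rational(-1, 1979))) = Add(Mul(248, Pow(-345, -1)), Rational(644, 1979)) = Add(Mul(248, Rational(-1, 345)), Rational(644, 1979)) = Add(Rational(-248, 345), Rational(644, 1979)) = Rational(-268612, 682755)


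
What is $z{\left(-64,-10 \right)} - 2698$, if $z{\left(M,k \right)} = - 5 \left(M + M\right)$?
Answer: $-2058$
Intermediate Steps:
$z{\left(M,k \right)} = - 10 M$ ($z{\left(M,k \right)} = - 5 \cdot 2 M = - 10 M$)
$z{\left(-64,-10 \right)} - 2698 = \left(-10\right) \left(-64\right) - 2698 = 640 - 2698 = -2058$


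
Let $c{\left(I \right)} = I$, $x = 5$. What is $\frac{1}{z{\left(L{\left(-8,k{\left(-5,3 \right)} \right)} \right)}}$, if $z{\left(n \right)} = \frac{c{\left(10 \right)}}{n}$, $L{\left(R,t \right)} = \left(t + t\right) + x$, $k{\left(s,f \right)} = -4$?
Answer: $- \frac{3}{10} \approx -0.3$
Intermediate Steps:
$L{\left(R,t \right)} = 5 + 2 t$ ($L{\left(R,t \right)} = \left(t + t\right) + 5 = 2 t + 5 = 5 + 2 t$)
$z{\left(n \right)} = \frac{10}{n}$
$\frac{1}{z{\left(L{\left(-8,k{\left(-5,3 \right)} \right)} \right)}} = \frac{1}{10 \frac{1}{5 + 2 \left(-4\right)}} = \frac{1}{10 \frac{1}{5 - 8}} = \frac{1}{10 \frac{1}{-3}} = \frac{1}{10 \left(- \frac{1}{3}\right)} = \frac{1}{- \frac{10}{3}} = - \frac{3}{10}$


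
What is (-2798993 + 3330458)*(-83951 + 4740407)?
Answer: 2474743388040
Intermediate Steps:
(-2798993 + 3330458)*(-83951 + 4740407) = 531465*4656456 = 2474743388040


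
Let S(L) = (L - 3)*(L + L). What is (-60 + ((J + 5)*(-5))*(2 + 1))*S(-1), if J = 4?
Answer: -1560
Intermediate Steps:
S(L) = 2*L*(-3 + L) (S(L) = (-3 + L)*(2*L) = 2*L*(-3 + L))
(-60 + ((J + 5)*(-5))*(2 + 1))*S(-1) = (-60 + ((4 + 5)*(-5))*(2 + 1))*(2*(-1)*(-3 - 1)) = (-60 + (9*(-5))*3)*(2*(-1)*(-4)) = (-60 - 45*3)*8 = (-60 - 135)*8 = -195*8 = -1560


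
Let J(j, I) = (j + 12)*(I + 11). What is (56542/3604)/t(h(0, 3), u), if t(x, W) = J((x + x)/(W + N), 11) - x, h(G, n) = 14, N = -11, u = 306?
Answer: 490585/7882796 ≈ 0.062235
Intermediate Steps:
J(j, I) = (11 + I)*(12 + j) (J(j, I) = (12 + j)*(11 + I) = (11 + I)*(12 + j))
t(x, W) = 264 - x + 44*x/(-11 + W) (t(x, W) = (132 + 11*((x + x)/(W - 11)) + 12*11 + 11*((x + x)/(W - 11))) - x = (132 + 11*((2*x)/(-11 + W)) + 132 + 11*((2*x)/(-11 + W))) - x = (132 + 11*(2*x/(-11 + W)) + 132 + 11*(2*x/(-11 + W))) - x = (132 + 22*x/(-11 + W) + 132 + 22*x/(-11 + W)) - x = (264 + 44*x/(-11 + W)) - x = 264 - x + 44*x/(-11 + W))
(56542/3604)/t(h(0, 3), u) = (56542/3604)/(((44*14 + (-11 + 306)*(264 - 1*14))/(-11 + 306))) = (56542*(1/3604))/(((616 + 295*(264 - 14))/295)) = 1663/(106*(((616 + 295*250)/295))) = 1663/(106*(((616 + 73750)/295))) = 1663/(106*(((1/295)*74366))) = 1663/(106*(74366/295)) = (1663/106)*(295/74366) = 490585/7882796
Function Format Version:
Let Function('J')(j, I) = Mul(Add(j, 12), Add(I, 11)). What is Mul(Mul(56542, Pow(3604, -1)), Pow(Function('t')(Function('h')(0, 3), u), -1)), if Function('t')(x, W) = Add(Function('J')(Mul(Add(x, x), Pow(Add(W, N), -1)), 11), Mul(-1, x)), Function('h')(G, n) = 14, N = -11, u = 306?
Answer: Rational(490585, 7882796) ≈ 0.062235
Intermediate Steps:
Function('J')(j, I) = Mul(Add(11, I), Add(12, j)) (Function('J')(j, I) = Mul(Add(12, j), Add(11, I)) = Mul(Add(11, I), Add(12, j)))
Function('t')(x, W) = Add(264, Mul(-1, x), Mul(44, x, Pow(Add(-11, W), -1))) (Function('t')(x, W) = Add(Add(132, Mul(11, Mul(Add(x, x), Pow(Add(W, -11), -1))), Mul(12, 11), Mul(11, Mul(Add(x, x), Pow(Add(W, -11), -1)))), Mul(-1, x)) = Add(Add(132, Mul(11, Mul(Mul(2, x), Pow(Add(-11, W), -1))), 132, Mul(11, Mul(Mul(2, x), Pow(Add(-11, W), -1)))), Mul(-1, x)) = Add(Add(132, Mul(11, Mul(2, x, Pow(Add(-11, W), -1))), 132, Mul(11, Mul(2, x, Pow(Add(-11, W), -1)))), Mul(-1, x)) = Add(Add(132, Mul(22, x, Pow(Add(-11, W), -1)), 132, Mul(22, x, Pow(Add(-11, W), -1))), Mul(-1, x)) = Add(Add(264, Mul(44, x, Pow(Add(-11, W), -1))), Mul(-1, x)) = Add(264, Mul(-1, x), Mul(44, x, Pow(Add(-11, W), -1))))
Mul(Mul(56542, Pow(3604, -1)), Pow(Function('t')(Function('h')(0, 3), u), -1)) = Mul(Mul(56542, Pow(3604, -1)), Pow(Mul(Pow(Add(-11, 306), -1), Add(Mul(44, 14), Mul(Add(-11, 306), Add(264, Mul(-1, 14))))), -1)) = Mul(Mul(56542, Rational(1, 3604)), Pow(Mul(Pow(295, -1), Add(616, Mul(295, Add(264, -14)))), -1)) = Mul(Rational(1663, 106), Pow(Mul(Rational(1, 295), Add(616, Mul(295, 250))), -1)) = Mul(Rational(1663, 106), Pow(Mul(Rational(1, 295), Add(616, 73750)), -1)) = Mul(Rational(1663, 106), Pow(Mul(Rational(1, 295), 74366), -1)) = Mul(Rational(1663, 106), Pow(Rational(74366, 295), -1)) = Mul(Rational(1663, 106), Rational(295, 74366)) = Rational(490585, 7882796)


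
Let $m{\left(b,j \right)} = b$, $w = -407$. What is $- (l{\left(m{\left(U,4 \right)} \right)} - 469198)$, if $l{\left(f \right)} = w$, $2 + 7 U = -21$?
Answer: $469605$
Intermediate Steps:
$U = - \frac{23}{7}$ ($U = - \frac{2}{7} + \frac{1}{7} \left(-21\right) = - \frac{2}{7} - 3 = - \frac{23}{7} \approx -3.2857$)
$l{\left(f \right)} = -407$
$- (l{\left(m{\left(U,4 \right)} \right)} - 469198) = - (-407 - 469198) = \left(-1\right) \left(-469605\right) = 469605$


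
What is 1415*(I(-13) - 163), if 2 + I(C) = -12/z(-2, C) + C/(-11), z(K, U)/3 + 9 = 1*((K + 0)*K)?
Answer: -2537378/11 ≈ -2.3067e+5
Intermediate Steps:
z(K, U) = -27 + 3*K² (z(K, U) = -27 + 3*(1*((K + 0)*K)) = -27 + 3*(1*(K*K)) = -27 + 3*(1*K²) = -27 + 3*K²)
I(C) = -6/5 - C/11 (I(C) = -2 + (-12/(-27 + 3*(-2)²) + C/(-11)) = -2 + (-12/(-27 + 3*4) + C*(-1/11)) = -2 + (-12/(-27 + 12) - C/11) = -2 + (-12/(-15) - C/11) = -2 + (-12*(-1/15) - C/11) = -2 + (⅘ - C/11) = -6/5 - C/11)
1415*(I(-13) - 163) = 1415*((-6/5 - 1/11*(-13)) - 163) = 1415*((-6/5 + 13/11) - 163) = 1415*(-1/55 - 163) = 1415*(-8966/55) = -2537378/11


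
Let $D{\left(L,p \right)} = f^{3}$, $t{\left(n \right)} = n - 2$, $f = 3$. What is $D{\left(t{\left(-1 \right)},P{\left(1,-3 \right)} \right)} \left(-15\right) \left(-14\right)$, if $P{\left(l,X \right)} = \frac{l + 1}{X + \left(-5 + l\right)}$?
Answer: $5670$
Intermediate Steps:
$t{\left(n \right)} = -2 + n$ ($t{\left(n \right)} = n - 2 = -2 + n$)
$P{\left(l,X \right)} = \frac{1 + l}{-5 + X + l}$
$D{\left(L,p \right)} = 27$ ($D{\left(L,p \right)} = 3^{3} = 27$)
$D{\left(t{\left(-1 \right)},P{\left(1,-3 \right)} \right)} \left(-15\right) \left(-14\right) = 27 \left(-15\right) \left(-14\right) = \left(-405\right) \left(-14\right) = 5670$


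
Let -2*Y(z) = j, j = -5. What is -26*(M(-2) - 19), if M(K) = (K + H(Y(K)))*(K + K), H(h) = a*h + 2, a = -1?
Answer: 234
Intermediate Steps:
Y(z) = 5/2 (Y(z) = -½*(-5) = 5/2)
H(h) = 2 - h (H(h) = -h + 2 = 2 - h)
M(K) = 2*K*(-½ + K) (M(K) = (K + (2 - 1*5/2))*(K + K) = (K + (2 - 5/2))*(2*K) = (K - ½)*(2*K) = (-½ + K)*(2*K) = 2*K*(-½ + K))
-26*(M(-2) - 19) = -26*(-2*(-1 + 2*(-2)) - 19) = -26*(-2*(-1 - 4) - 19) = -26*(-2*(-5) - 19) = -26*(10 - 19) = -26*(-9) = 234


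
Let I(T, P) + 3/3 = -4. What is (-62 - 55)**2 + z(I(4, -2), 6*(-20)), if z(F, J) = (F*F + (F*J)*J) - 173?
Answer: -58459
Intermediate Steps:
I(T, P) = -5 (I(T, P) = -1 - 4 = -5)
z(F, J) = -173 + F**2 + F*J**2 (z(F, J) = (F**2 + F*J**2) - 173 = -173 + F**2 + F*J**2)
(-62 - 55)**2 + z(I(4, -2), 6*(-20)) = (-62 - 55)**2 + (-173 + (-5)**2 - 5*(6*(-20))**2) = (-117)**2 + (-173 + 25 - 5*(-120)**2) = 13689 + (-173 + 25 - 5*14400) = 13689 + (-173 + 25 - 72000) = 13689 - 72148 = -58459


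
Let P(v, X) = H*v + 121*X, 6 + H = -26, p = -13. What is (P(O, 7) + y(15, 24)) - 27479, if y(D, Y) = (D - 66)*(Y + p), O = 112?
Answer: -30777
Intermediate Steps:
H = -32 (H = -6 - 26 = -32)
y(D, Y) = (-66 + D)*(-13 + Y) (y(D, Y) = (D - 66)*(Y - 13) = (-66 + D)*(-13 + Y))
P(v, X) = -32*v + 121*X
(P(O, 7) + y(15, 24)) - 27479 = ((-32*112 + 121*7) + (858 - 66*24 - 13*15 + 15*24)) - 27479 = ((-3584 + 847) + (858 - 1584 - 195 + 360)) - 27479 = (-2737 - 561) - 27479 = -3298 - 27479 = -30777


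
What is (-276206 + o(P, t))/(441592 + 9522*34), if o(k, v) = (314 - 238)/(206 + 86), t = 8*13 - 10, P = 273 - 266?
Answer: -20163019/55869820 ≈ -0.36089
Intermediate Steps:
P = 7
t = 94 (t = 104 - 10 = 94)
o(k, v) = 19/73 (o(k, v) = 76/292 = 76*(1/292) = 19/73)
(-276206 + o(P, t))/(441592 + 9522*34) = (-276206 + 19/73)/(441592 + 9522*34) = -20163019/(73*(441592 + 323748)) = -20163019/73/765340 = -20163019/73*1/765340 = -20163019/55869820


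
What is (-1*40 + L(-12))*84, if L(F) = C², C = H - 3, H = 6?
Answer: -2604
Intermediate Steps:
C = 3 (C = 6 - 3 = 3)
L(F) = 9 (L(F) = 3² = 9)
(-1*40 + L(-12))*84 = (-1*40 + 9)*84 = (-40 + 9)*84 = -31*84 = -2604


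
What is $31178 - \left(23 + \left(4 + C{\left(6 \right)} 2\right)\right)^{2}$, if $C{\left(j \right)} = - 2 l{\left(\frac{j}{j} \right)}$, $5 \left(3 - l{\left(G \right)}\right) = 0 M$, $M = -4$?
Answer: $30953$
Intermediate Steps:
$l{\left(G \right)} = 3$ ($l{\left(G \right)} = 3 - \frac{0 \left(-4\right)}{5} = 3 - 0 = 3 + 0 = 3$)
$C{\left(j \right)} = -6$ ($C{\left(j \right)} = \left(-2\right) 3 = -6$)
$31178 - \left(23 + \left(4 + C{\left(6 \right)} 2\right)\right)^{2} = 31178 - \left(23 + \left(4 - 12\right)\right)^{2} = 31178 - \left(23 - 8\right)^{2} = 31178 - 15^{2} = 31178 - 225 = 30953$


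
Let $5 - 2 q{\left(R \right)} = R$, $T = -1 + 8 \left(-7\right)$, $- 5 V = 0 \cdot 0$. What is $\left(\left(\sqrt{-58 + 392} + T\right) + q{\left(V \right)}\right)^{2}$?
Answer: $\frac{13217}{4} - 109 \sqrt{334} \approx 1312.2$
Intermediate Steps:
$V = 0$ ($V = - \frac{0 \cdot 0}{5} = \left(- \frac{1}{5}\right) 0 = 0$)
$T = -57$ ($T = -1 - 56 = -57$)
$q{\left(R \right)} = \frac{5}{2} - \frac{R}{2}$
$\left(\left(\sqrt{-58 + 392} + T\right) + q{\left(V \right)}\right)^{2} = \left(\left(\sqrt{-58 + 392} - 57\right) + \left(\frac{5}{2} - 0\right)\right)^{2} = \left(\left(\sqrt{334} - 57\right) + \left(\frac{5}{2} + 0\right)\right)^{2} = \left(\left(-57 + \sqrt{334}\right) + \frac{5}{2}\right)^{2} = \left(- \frac{109}{2} + \sqrt{334}\right)^{2}$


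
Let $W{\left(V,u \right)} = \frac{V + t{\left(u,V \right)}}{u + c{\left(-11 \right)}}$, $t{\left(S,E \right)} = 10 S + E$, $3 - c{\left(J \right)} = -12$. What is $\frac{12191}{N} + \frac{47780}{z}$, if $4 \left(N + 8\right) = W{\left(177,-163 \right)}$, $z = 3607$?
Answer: $- \frac{6466664976}{3120055} \approx -2072.6$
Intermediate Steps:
$c{\left(J \right)} = 15$ ($c{\left(J \right)} = 3 - -12 = 3 + 12 = 15$)
$t{\left(S,E \right)} = E + 10 S$
$W{\left(V,u \right)} = \frac{2 V + 10 u}{15 + u}$ ($W{\left(V,u \right)} = \frac{V + \left(V + 10 u\right)}{u + 15} = \frac{2 V + 10 u}{15 + u}$)
$N = - \frac{865}{148}$ ($N = -8 + \frac{2 \frac{1}{15 - 163} \left(177 + 5 \left(-163\right)\right)}{4} = -8 + \frac{2 \frac{1}{-148} \left(177 - 815\right)}{4} = -8 + \frac{2 \left(- \frac{1}{148}\right) \left(-638\right)}{4} = -8 + \frac{1}{4} \cdot \frac{319}{37} = -8 + \frac{319}{148} = - \frac{865}{148} \approx -5.8446$)
$\frac{12191}{N} + \frac{47780}{z} = \frac{12191}{- \frac{865}{148}} + \frac{47780}{3607} = 12191 \left(- \frac{148}{865}\right) + 47780 \cdot \frac{1}{3607} = - \frac{1804268}{865} + \frac{47780}{3607} = - \frac{6466664976}{3120055}$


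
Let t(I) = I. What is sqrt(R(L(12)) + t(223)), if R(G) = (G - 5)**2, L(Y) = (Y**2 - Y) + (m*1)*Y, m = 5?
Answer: 2*sqrt(8798) ≈ 187.60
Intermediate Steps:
L(Y) = Y**2 + 4*Y (L(Y) = (Y**2 - Y) + (5*1)*Y = (Y**2 - Y) + 5*Y = Y**2 + 4*Y)
R(G) = (-5 + G)**2
sqrt(R(L(12)) + t(223)) = sqrt((-5 + 12*(4 + 12))**2 + 223) = sqrt((-5 + 12*16)**2 + 223) = sqrt((-5 + 192)**2 + 223) = sqrt(187**2 + 223) = sqrt(34969 + 223) = sqrt(35192) = 2*sqrt(8798)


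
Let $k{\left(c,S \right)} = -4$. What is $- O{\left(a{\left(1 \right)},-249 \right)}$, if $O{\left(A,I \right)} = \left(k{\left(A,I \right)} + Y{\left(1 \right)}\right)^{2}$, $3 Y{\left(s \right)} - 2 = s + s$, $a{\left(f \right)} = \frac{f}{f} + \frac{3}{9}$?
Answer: $- \frac{64}{9} \approx -7.1111$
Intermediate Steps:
$a{\left(f \right)} = \frac{4}{3}$ ($a{\left(f \right)} = 1 + 3 \cdot \frac{1}{9} = 1 + \frac{1}{3} = \frac{4}{3}$)
$Y{\left(s \right)} = \frac{2}{3} + \frac{2 s}{3}$ ($Y{\left(s \right)} = \frac{2}{3} + \frac{s + s}{3} = \frac{2}{3} + \frac{2 s}{3}$)
$O{\left(A,I \right)} = \frac{64}{9}$ ($O{\left(A,I \right)} = \left(-4 + \left(\frac{2}{3} + \frac{2}{3} \cdot 1\right)\right)^{2} = \left(-4 + \left(\frac{2}{3} + \frac{2}{3}\right)\right)^{2} = \left(-4 + \frac{4}{3}\right)^{2} = \left(- \frac{8}{3}\right)^{2} = \frac{64}{9}$)
$- O{\left(a{\left(1 \right)},-249 \right)} = \left(-1\right) \frac{64}{9} = - \frac{64}{9}$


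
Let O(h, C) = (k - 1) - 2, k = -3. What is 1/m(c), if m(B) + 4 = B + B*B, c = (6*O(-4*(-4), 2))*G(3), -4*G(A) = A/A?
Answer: 1/86 ≈ 0.011628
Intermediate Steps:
O(h, C) = -6 (O(h, C) = (-3 - 1) - 2 = -4 - 2 = -6)
G(A) = -¼ (G(A) = -A/(4*A) = -¼*1 = -¼)
c = 9 (c = (6*(-6))*(-¼) = -36*(-¼) = 9)
m(B) = -4 + B + B² (m(B) = -4 + (B + B*B) = -4 + (B + B²) = -4 + B + B²)
1/m(c) = 1/(-4 + 9 + 9²) = 1/(-4 + 9 + 81) = 1/86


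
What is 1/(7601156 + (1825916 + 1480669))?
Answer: 1/10907741 ≈ 9.1678e-8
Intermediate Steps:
1/(7601156 + (1825916 + 1480669)) = 1/(7601156 + 3306585) = 1/10907741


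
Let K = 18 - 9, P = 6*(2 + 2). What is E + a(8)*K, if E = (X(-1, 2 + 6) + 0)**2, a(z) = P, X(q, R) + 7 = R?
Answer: 217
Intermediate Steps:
X(q, R) = -7 + R
P = 24 (P = 6*4 = 24)
a(z) = 24
K = 9
E = 1 (E = ((-7 + (2 + 6)) + 0)**2 = ((-7 + 8) + 0)**2 = (1 + 0)**2 = 1**2 = 1)
E + a(8)*K = 1 + 24*9 = 1 + 216 = 217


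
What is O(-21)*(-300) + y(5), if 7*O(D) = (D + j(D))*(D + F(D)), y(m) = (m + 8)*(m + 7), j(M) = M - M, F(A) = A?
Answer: -37644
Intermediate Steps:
j(M) = 0
y(m) = (7 + m)*(8 + m) (y(m) = (8 + m)*(7 + m) = (7 + m)*(8 + m))
O(D) = 2*D²/7 (O(D) = ((D + 0)*(D + D))/7 = (D*(2*D))/7 = (2*D²)/7 = 2*D²/7)
O(-21)*(-300) + y(5) = ((2/7)*(-21)²)*(-300) + (56 + 5² + 15*5) = ((2/7)*441)*(-300) + (56 + 25 + 75) = 126*(-300) + 156 = -37800 + 156 = -37644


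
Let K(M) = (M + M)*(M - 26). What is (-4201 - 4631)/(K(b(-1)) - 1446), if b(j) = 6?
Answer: 1472/281 ≈ 5.2384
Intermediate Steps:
K(M) = 2*M*(-26 + M) (K(M) = (2*M)*(-26 + M) = 2*M*(-26 + M))
(-4201 - 4631)/(K(b(-1)) - 1446) = (-4201 - 4631)/(2*6*(-26 + 6) - 1446) = -8832/(2*6*(-20) - 1446) = -8832/(-240 - 1446) = -8832/(-1686) = -8832*(-1/1686) = 1472/281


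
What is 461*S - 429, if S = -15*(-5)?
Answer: 34146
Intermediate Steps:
S = 75
461*S - 429 = 461*75 - 429 = 34575 - 429 = 34146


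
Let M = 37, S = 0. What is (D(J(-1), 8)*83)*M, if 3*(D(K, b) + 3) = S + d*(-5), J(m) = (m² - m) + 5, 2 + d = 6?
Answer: -89059/3 ≈ -29686.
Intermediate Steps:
d = 4 (d = -2 + 6 = 4)
J(m) = 5 + m² - m
D(K, b) = -29/3 (D(K, b) = -3 + (0 + 4*(-5))/3 = -3 + (0 - 20)/3 = -3 + (⅓)*(-20) = -3 - 20/3 = -29/3)
(D(J(-1), 8)*83)*M = -29/3*83*37 = -2407/3*37 = -89059/3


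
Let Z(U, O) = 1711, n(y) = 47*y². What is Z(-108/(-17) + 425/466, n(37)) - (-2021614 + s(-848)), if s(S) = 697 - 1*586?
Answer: 2023214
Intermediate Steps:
s(S) = 111 (s(S) = 697 - 586 = 111)
Z(-108/(-17) + 425/466, n(37)) - (-2021614 + s(-848)) = 1711 - (-2021614 + 111) = 1711 - 1*(-2021503) = 1711 + 2021503 = 2023214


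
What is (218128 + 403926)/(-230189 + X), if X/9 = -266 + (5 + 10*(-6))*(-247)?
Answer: -311027/55159 ≈ -5.6387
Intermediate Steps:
X = 119871 (X = 9*(-266 + (5 + 10*(-6))*(-247)) = 9*(-266 + (5 - 60)*(-247)) = 9*(-266 - 55*(-247)) = 9*(-266 + 13585) = 9*13319 = 119871)
(218128 + 403926)/(-230189 + X) = (218128 + 403926)/(-230189 + 119871) = 622054/(-110318) = 622054*(-1/110318) = -311027/55159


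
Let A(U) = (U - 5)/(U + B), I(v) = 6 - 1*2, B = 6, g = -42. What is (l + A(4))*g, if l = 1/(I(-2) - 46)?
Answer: 26/5 ≈ 5.2000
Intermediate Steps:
I(v) = 4 (I(v) = 6 - 2 = 4)
A(U) = (-5 + U)/(6 + U) (A(U) = (U - 5)/(U + 6) = (-5 + U)/(6 + U))
l = -1/42 (l = 1/(4 - 46) = 1/(-42) = -1/42 ≈ -0.023810)
(l + A(4))*g = (-1/42 + (-5 + 4)/(6 + 4))*(-42) = (-1/42 - 1/10)*(-42) = (-1/42 + (⅒)*(-1))*(-42) = (-1/42 - ⅒)*(-42) = -13/105*(-42) = 26/5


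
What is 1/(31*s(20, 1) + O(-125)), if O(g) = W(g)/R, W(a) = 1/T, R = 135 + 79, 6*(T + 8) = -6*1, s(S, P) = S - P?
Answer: 1926/1134413 ≈ 0.0016978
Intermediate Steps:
T = -9 (T = -8 + (-6*1)/6 = -8 + (⅙)*(-6) = -8 - 1 = -9)
R = 214
W(a) = -⅑ (W(a) = 1/(-9) = -⅑)
O(g) = -1/1926 (O(g) = -⅑/214 = -⅑*1/214 = -1/1926)
1/(31*s(20, 1) + O(-125)) = 1/(31*(20 - 1*1) - 1/1926) = 1/(31*(20 - 1) - 1/1926) = 1/(31*19 - 1/1926) = 1/(589 - 1/1926) = 1/(1134413/1926) = 1926/1134413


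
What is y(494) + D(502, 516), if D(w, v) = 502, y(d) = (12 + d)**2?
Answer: 256538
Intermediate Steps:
y(494) + D(502, 516) = (12 + 494)**2 + 502 = 506**2 + 502 = 256036 + 502 = 256538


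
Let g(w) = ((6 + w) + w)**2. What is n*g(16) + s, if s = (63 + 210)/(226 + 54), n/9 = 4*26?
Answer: 54063399/40 ≈ 1.3516e+6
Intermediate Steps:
n = 936 (n = 9*(4*26) = 9*104 = 936)
s = 39/40 (s = 273/280 = 273*(1/280) = 39/40 ≈ 0.97500)
g(w) = (6 + 2*w)**2
n*g(16) + s = 936*(4*(3 + 16)**2) + 39/40 = 936*(4*19**2) + 39/40 = 936*(4*361) + 39/40 = 936*1444 + 39/40 = 1351584 + 39/40 = 54063399/40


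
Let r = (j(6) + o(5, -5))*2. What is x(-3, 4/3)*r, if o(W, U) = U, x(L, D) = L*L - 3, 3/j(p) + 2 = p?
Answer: -51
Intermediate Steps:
j(p) = 3/(-2 + p)
x(L, D) = -3 + L² (x(L, D) = L² - 3 = -3 + L²)
r = -17/2 (r = (3/(-2 + 6) - 5)*2 = (3/4 - 5)*2 = (3*(¼) - 5)*2 = (¾ - 5)*2 = -17/4*2 = -17/2 ≈ -8.5000)
x(-3, 4/3)*r = (-3 + (-3)²)*(-17/2) = (-3 + 9)*(-17/2) = 6*(-17/2) = -51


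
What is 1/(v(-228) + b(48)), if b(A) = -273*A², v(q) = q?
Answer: -1/629220 ≈ -1.5893e-6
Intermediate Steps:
1/(v(-228) + b(48)) = 1/(-228 - 273*48²) = 1/(-228 - 273*2304) = 1/(-228 - 628992) = 1/(-629220) = -1/629220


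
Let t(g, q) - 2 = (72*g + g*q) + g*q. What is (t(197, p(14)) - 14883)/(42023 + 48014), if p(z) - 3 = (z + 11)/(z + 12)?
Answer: 11230/1170481 ≈ 0.0095944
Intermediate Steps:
p(z) = 3 + (11 + z)/(12 + z) (p(z) = 3 + (z + 11)/(z + 12) = 3 + (11 + z)/(12 + z))
t(g, q) = 2 + 72*g + 2*g*q (t(g, q) = 2 + ((72*g + g*q) + g*q) = 2 + (72*g + 2*g*q) = 2 + 72*g + 2*g*q)
(t(197, p(14)) - 14883)/(42023 + 48014) = ((2 + 72*197 + 2*197*((47 + 4*14)/(12 + 14))) - 14883)/(42023 + 48014) = ((2 + 14184 + 2*197*((47 + 56)/26)) - 14883)/90037 = ((2 + 14184 + 2*197*((1/26)*103)) - 14883)*(1/90037) = ((2 + 14184 + 2*197*(103/26)) - 14883)*(1/90037) = ((2 + 14184 + 20291/13) - 14883)*(1/90037) = (204709/13 - 14883)*(1/90037) = (11230/13)*(1/90037) = 11230/1170481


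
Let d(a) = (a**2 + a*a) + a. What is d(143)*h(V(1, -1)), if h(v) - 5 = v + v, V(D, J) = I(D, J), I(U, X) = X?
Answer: 123123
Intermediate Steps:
V(D, J) = J
h(v) = 5 + 2*v (h(v) = 5 + (v + v) = 5 + 2*v)
d(a) = a + 2*a**2 (d(a) = (a**2 + a**2) + a = 2*a**2 + a = a + 2*a**2)
d(143)*h(V(1, -1)) = (143*(1 + 2*143))*(5 + 2*(-1)) = (143*(1 + 286))*(5 - 2) = (143*287)*3 = 41041*3 = 123123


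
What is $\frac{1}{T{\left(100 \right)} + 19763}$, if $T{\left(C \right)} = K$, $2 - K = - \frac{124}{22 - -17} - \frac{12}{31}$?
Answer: $\frac{1209}{23900197} \approx 5.0585 \cdot 10^{-5}$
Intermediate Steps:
$K = \frac{6730}{1209}$ ($K = 2 - \left(- \frac{124}{22 - -17} - \frac{12}{31}\right) = 2 - \left(- \frac{124}{22 + 17} - \frac{12}{31}\right) = 2 - \left(- \frac{124}{39} - \frac{12}{31}\right) = 2 - - \frac{4312}{1209} = 2 + \frac{4312}{1209} = \frac{6730}{1209} \approx 5.5666$)
$T{\left(C \right)} = \frac{6730}{1209}$
$\frac{1}{T{\left(100 \right)} + 19763} = \frac{1}{\frac{6730}{1209} + 19763} = \frac{1}{\frac{23900197}{1209}} = \frac{1209}{23900197}$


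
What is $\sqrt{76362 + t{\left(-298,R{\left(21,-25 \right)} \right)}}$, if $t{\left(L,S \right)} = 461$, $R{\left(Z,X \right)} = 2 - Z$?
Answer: $\sqrt{76823} \approx 277.17$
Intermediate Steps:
$\sqrt{76362 + t{\left(-298,R{\left(21,-25 \right)} \right)}} = \sqrt{76362 + 461} = \sqrt{76823}$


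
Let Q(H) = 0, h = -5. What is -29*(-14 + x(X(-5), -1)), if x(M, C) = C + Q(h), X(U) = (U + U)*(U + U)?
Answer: 435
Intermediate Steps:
X(U) = 4*U**2 (X(U) = (2*U)*(2*U) = 4*U**2)
x(M, C) = C (x(M, C) = C + 0 = C)
-29*(-14 + x(X(-5), -1)) = -29*(-14 - 1) = -29*(-15) = 435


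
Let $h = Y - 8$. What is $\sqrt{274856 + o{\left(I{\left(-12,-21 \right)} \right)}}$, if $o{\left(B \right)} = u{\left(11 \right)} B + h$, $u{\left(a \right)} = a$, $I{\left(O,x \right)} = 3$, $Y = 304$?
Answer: $\sqrt{275185} \approx 524.58$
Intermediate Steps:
$h = 296$ ($h = 304 - 8 = 296$)
$o{\left(B \right)} = 296 + 11 B$ ($o{\left(B \right)} = 11 B + 296 = 296 + 11 B$)
$\sqrt{274856 + o{\left(I{\left(-12,-21 \right)} \right)}} = \sqrt{274856 + \left(296 + 11 \cdot 3\right)} = \sqrt{274856 + \left(296 + 33\right)} = \sqrt{274856 + 329} = \sqrt{275185}$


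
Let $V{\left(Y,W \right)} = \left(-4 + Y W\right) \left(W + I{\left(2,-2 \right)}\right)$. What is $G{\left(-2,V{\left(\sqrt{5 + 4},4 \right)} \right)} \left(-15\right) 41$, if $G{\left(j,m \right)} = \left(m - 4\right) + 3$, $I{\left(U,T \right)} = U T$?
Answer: $615$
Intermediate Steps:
$I{\left(U,T \right)} = T U$
$V{\left(Y,W \right)} = \left(-4 + W\right) \left(-4 + W Y\right)$ ($V{\left(Y,W \right)} = \left(-4 + Y W\right) \left(W - 4\right) = \left(-4 + W Y\right) \left(W - 4\right) = \left(-4 + W Y\right) \left(-4 + W\right) = \left(-4 + W\right) \left(-4 + W Y\right)$)
$G{\left(j,m \right)} = -1 + m$ ($G{\left(j,m \right)} = \left(-4 + m\right) + 3 = -1 + m$)
$G{\left(-2,V{\left(\sqrt{5 + 4},4 \right)} \right)} \left(-15\right) 41 = \left(-1 + \left(16 - 16 + \sqrt{5 + 4} \cdot 4^{2} - 16 \sqrt{5 + 4}\right)\right) \left(-15\right) 41 = \left(-1 + \left(16 - 16 + \sqrt{9} \cdot 16 - 16 \sqrt{9}\right)\right) \left(-15\right) 41 = \left(-1 + \left(16 - 16 + 3 \cdot 16 - 16 \cdot 3\right)\right) \left(-15\right) 41 = \left(-1 + \left(16 - 16 + 48 - 48\right)\right) \left(-15\right) 41 = \left(-1 + 0\right) \left(-15\right) 41 = \left(-1\right) \left(-15\right) 41 = 15 \cdot 41 = 615$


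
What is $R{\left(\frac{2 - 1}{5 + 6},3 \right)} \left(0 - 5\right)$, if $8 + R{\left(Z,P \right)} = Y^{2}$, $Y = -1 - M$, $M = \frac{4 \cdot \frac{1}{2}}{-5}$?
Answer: $\frac{191}{5} \approx 38.2$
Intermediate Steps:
$M = - \frac{2}{5}$ ($M = 4 \cdot \frac{1}{2} \left(- \frac{1}{5}\right) = 2 \left(- \frac{1}{5}\right) = - \frac{2}{5} \approx -0.4$)
$Y = - \frac{3}{5}$ ($Y = -1 - - \frac{2}{5} = -1 + \frac{2}{5} = - \frac{3}{5} \approx -0.6$)
$R{\left(Z,P \right)} = - \frac{191}{25}$ ($R{\left(Z,P \right)} = -8 + \left(- \frac{3}{5}\right)^{2} = -8 + \frac{9}{25} = - \frac{191}{25}$)
$R{\left(\frac{2 - 1}{5 + 6},3 \right)} \left(0 - 5\right) = - \frac{191 \left(0 - 5\right)}{25} = \left(- \frac{191}{25}\right) \left(-5\right) = \frac{191}{5}$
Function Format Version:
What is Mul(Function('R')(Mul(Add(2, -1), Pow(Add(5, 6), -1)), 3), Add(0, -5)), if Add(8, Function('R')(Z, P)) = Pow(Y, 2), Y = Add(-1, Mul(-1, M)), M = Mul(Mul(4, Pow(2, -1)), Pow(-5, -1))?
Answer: Rational(191, 5) ≈ 38.200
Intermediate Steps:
M = Rational(-2, 5) (M = Mul(Mul(4, Rational(1, 2)), Rational(-1, 5)) = Mul(2, Rational(-1, 5)) = Rational(-2, 5) ≈ -0.40000)
Y = Rational(-3, 5) (Y = Add(-1, Mul(-1, Rational(-2, 5))) = Add(-1, Rational(2, 5)) = Rational(-3, 5) ≈ -0.60000)
Function('R')(Z, P) = Rational(-191, 25) (Function('R')(Z, P) = Add(-8, Pow(Rational(-3, 5), 2)) = Add(-8, Rational(9, 25)) = Rational(-191, 25))
Mul(Function('R')(Mul(Add(2, -1), Pow(Add(5, 6), -1)), 3), Add(0, -5)) = Mul(Rational(-191, 25), Add(0, -5)) = Mul(Rational(-191, 25), -5) = Rational(191, 5)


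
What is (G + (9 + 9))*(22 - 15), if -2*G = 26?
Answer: 35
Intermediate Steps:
G = -13 (G = -½*26 = -13)
(G + (9 + 9))*(22 - 15) = (-13 + (9 + 9))*(22 - 15) = (-13 + 18)*7 = 5*7 = 35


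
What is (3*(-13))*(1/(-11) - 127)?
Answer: 54522/11 ≈ 4956.5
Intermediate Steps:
(3*(-13))*(1/(-11) - 127) = -39*(-1/11 - 127) = -39*(-1398/11) = 54522/11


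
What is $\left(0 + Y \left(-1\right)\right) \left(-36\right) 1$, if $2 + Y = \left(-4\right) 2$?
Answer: $-360$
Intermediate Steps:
$Y = -10$ ($Y = -2 - 8 = -10$)
$\left(0 + Y \left(-1\right)\right) \left(-36\right) 1 = \left(0 - -10\right) \left(-36\right) 1 = \left(0 + 10\right) \left(-36\right) 1 = 10 \left(-36\right) 1 = \left(-360\right) 1 = -360$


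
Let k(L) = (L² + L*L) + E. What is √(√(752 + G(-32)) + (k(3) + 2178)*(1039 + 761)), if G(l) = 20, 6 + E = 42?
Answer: √(4017600 + 2*√193) ≈ 2004.4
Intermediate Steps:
E = 36 (E = -6 + 42 = 36)
k(L) = 36 + 2*L² (k(L) = (L² + L*L) + 36 = (L² + L²) + 36 = 2*L² + 36 = 36 + 2*L²)
√(√(752 + G(-32)) + (k(3) + 2178)*(1039 + 761)) = √(√(752 + 20) + ((36 + 2*3²) + 2178)*(1039 + 761)) = √(√772 + ((36 + 2*9) + 2178)*1800) = √(2*√193 + ((36 + 18) + 2178)*1800) = √(2*√193 + (54 + 2178)*1800) = √(2*√193 + 2232*1800) = √(2*√193 + 4017600) = √(4017600 + 2*√193)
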